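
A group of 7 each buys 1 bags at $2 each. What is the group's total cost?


Cost per person:
1 x $2 = $2
Group total:
7 x $2 = $14

$14


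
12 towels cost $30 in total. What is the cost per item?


Total cost: $30
Number of items: 12
Unit price: $30 / 12 = $2.50

$2.50


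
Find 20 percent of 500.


Convert percentage to decimal:
20% = 0.2
Multiply:
500 x 0.2 = 100

100


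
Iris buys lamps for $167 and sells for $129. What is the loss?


Selling price = $129
Cost price = $167
Loss = cost price - selling price:
Loss = $167 - $129 = $38

$38


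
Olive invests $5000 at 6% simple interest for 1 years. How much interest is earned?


Use the formula I = P x R x T / 100
P x R x T = 5000 x 6 x 1 = 30000
I = 30000 / 100 = $300

$300


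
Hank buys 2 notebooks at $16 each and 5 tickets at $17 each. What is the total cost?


Cost of notebooks:
2 x $16 = $32
Cost of tickets:
5 x $17 = $85
Add both:
$32 + $85 = $117

$117


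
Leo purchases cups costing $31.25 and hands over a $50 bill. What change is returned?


Start with the amount paid:
$50
Subtract the price:
$50 - $31.25 = $18.75

$18.75


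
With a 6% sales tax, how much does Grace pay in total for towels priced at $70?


Calculate the tax:
6% of $70 = $4.20
Add tax to price:
$70 + $4.20 = $74.20

$74.20


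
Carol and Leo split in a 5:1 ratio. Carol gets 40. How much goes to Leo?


Find the multiplier:
40 / 5 = 8
Apply to Leo's share:
1 x 8 = 8

8


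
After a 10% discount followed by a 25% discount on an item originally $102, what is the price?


First discount:
10% of $102 = $10.20
Price after first discount:
$102 - $10.20 = $91.80
Second discount:
25% of $91.80 = $22.95
Final price:
$91.80 - $22.95 = $68.85

$68.85


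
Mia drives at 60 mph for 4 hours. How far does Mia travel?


Use the formula: distance = speed x time
Speed = 60 mph, Time = 4 hours
60 x 4 = 240 miles

240 miles


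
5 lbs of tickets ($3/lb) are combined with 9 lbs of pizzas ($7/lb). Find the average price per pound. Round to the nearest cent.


Cost of tickets:
5 x $3 = $15
Cost of pizzas:
9 x $7 = $63
Total cost: $15 + $63 = $78
Total weight: 14 lbs
Average: $78 / 14 = $5.5714... ≈ $5.57/lb

$5.57/lb


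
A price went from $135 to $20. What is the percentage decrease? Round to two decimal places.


Find the absolute change:
|20 - 135| = 115
Divide by original and multiply by 100:
115 / 135 x 100 = 85.1851...% ≈ 85.19%

85.19%


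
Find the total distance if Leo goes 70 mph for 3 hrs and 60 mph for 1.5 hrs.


Leg 1 distance:
70 x 3 = 210 miles
Leg 2 distance:
60 x 1.5 = 90 miles
Total distance:
210 + 90 = 300 miles

300 miles


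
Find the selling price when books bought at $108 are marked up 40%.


Calculate the markup amount:
40% of $108 = $43.20
Add to cost:
$108 + $43.20 = $151.20

$151.20


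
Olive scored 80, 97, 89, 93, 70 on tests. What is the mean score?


Add the scores:
80 + 97 + 89 + 93 + 70 = 429
Divide by the number of tests:
429 / 5 = 85.8

85.8


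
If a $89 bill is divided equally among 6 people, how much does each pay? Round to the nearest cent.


Total bill: $89
Number of people: 6
Each pays: $89 / 6 = $14.8333... ≈ $14.83

$14.83


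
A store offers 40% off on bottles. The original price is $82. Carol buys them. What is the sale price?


Calculate the discount amount:
40% of $82 = $32.80
Subtract from original:
$82 - $32.80 = $49.20

$49.20


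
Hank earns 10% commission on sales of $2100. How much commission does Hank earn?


Convert rate to decimal:
10% = 0.1
Multiply by sales:
$2100 x 0.1 = $210

$210


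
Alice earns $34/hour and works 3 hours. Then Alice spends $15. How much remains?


Calculate earnings:
3 x $34 = $102
Subtract spending:
$102 - $15 = $87

$87


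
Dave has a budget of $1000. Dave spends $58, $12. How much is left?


Add up expenses:
$58 + $12 = $70
Subtract from budget:
$1000 - $70 = $930

$930


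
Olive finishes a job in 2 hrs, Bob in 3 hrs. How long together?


Olive's rate: 1/2 of the job per hour
Bob's rate: 1/3 of the job per hour
Combined rate: 1/2 + 1/3 = 5/6 per hour
Time = 1 / (5/6) = 6/5 = 1.2 hours

1.2 hours


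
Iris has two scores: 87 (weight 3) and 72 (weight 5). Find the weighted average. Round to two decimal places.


Weighted sum:
3 x 87 + 5 x 72 = 621
Total weight:
3 + 5 = 8
Weighted average:
621 / 8 = 77.625 ≈ 77.63

77.63


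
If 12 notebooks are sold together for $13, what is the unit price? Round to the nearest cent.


Total cost: $13
Number of items: 12
Unit price: $13 / 12 = $1.0833... ≈ $1.08

$1.08


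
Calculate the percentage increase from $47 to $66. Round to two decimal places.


Find the absolute change:
|66 - 47| = 19
Divide by original and multiply by 100:
19 / 47 x 100 = 40.4255...% ≈ 40.43%

40.43%


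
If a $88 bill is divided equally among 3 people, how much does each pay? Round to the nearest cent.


Total bill: $88
Number of people: 3
Each pays: $88 / 3 = $29.3333... ≈ $29.33

$29.33


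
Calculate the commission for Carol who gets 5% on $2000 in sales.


Convert rate to decimal:
5% = 0.05
Multiply by sales:
$2000 x 0.05 = $100

$100


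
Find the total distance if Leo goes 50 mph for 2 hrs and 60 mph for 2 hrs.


Leg 1 distance:
50 x 2 = 100 miles
Leg 2 distance:
60 x 2 = 120 miles
Total distance:
100 + 120 = 220 miles

220 miles


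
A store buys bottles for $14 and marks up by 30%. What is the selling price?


Calculate the markup amount:
30% of $14 = $4.20
Add to cost:
$14 + $4.20 = $18.20

$18.20


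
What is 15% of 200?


Convert percentage to decimal:
15% = 0.15
Multiply:
200 x 0.15 = 30

30


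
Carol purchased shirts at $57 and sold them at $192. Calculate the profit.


Selling price = $192
Cost price = $57
Profit = selling price - cost price:
Profit = $192 - $57 = $135

$135


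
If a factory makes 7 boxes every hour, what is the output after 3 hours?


Production rate: 7 boxes per hour
Time: 3 hours
Total: 7 x 3 = 21 boxes

21 boxes


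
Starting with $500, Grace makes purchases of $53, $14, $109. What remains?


Add up expenses:
$53 + $14 + $109 = $176
Subtract from budget:
$500 - $176 = $324

$324


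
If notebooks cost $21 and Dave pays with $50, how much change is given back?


Start with the amount paid:
$50
Subtract the price:
$50 - $21 = $29

$29


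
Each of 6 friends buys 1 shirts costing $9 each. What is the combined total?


Cost per person:
1 x $9 = $9
Group total:
6 x $9 = $54

$54


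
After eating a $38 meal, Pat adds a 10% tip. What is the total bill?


Calculate the tip:
10% of $38 = $3.80
Add tip to meal cost:
$38 + $3.80 = $41.80

$41.80


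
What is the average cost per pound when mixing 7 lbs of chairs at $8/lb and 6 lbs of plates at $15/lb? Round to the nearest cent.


Cost of chairs:
7 x $8 = $56
Cost of plates:
6 x $15 = $90
Total cost: $56 + $90 = $146
Total weight: 13 lbs
Average: $146 / 13 = $11.2307... ≈ $11.23/lb

$11.23/lb


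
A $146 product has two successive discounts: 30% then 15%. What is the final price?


First discount:
30% of $146 = $43.80
Price after first discount:
$146 - $43.80 = $102.20
Second discount:
15% of $102.20 = $15.33
Final price:
$102.20 - $15.33 = $86.87

$86.87


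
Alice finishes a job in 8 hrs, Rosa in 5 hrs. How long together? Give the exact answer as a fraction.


Alice's rate: 1/8 of the job per hour
Rosa's rate: 1/5 of the job per hour
Combined rate: 1/8 + 1/5 = 13/40 per hour
Time = 1 / (13/40) = 40/13 hours (≈ 3.08 hours)

40/13 hours


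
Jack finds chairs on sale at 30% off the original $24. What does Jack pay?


Calculate the discount amount:
30% of $24 = $7.20
Subtract from original:
$24 - $7.20 = $16.80

$16.80


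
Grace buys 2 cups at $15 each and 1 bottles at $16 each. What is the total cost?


Cost of cups:
2 x $15 = $30
Cost of bottles:
1 x $16 = $16
Add both:
$30 + $16 = $46

$46


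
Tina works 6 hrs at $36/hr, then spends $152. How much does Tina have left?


Calculate earnings:
6 x $36 = $216
Subtract spending:
$216 - $152 = $64

$64


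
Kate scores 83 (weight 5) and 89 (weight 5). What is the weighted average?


Weighted sum:
5 x 83 + 5 x 89 = 860
Total weight:
5 + 5 = 10
Weighted average:
860 / 10 = 86

86


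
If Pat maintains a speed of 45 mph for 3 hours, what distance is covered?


Use the formula: distance = speed x time
Speed = 45 mph, Time = 3 hours
45 x 3 = 135 miles

135 miles


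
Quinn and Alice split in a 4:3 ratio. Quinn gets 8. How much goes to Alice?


Find the multiplier:
8 / 4 = 2
Apply to Alice's share:
3 x 2 = 6

6


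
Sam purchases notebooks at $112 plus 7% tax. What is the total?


Calculate the tax:
7% of $112 = $7.84
Add tax to price:
$112 + $7.84 = $119.84

$119.84


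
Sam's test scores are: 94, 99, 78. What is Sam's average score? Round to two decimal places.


Add the scores:
94 + 99 + 78 = 271
Divide by the number of tests:
271 / 3 = 90.3333... ≈ 90.33

90.33


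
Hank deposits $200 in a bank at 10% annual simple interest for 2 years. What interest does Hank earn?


Use the formula I = P x R x T / 100
P x R x T = 200 x 10 x 2 = 4000
I = 4000 / 100 = $40

$40


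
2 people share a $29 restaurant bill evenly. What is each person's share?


Total bill: $29
Number of people: 2
Each pays: $29 / 2 = $14.50

$14.50


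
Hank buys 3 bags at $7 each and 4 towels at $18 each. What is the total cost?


Cost of bags:
3 x $7 = $21
Cost of towels:
4 x $18 = $72
Add both:
$21 + $72 = $93

$93


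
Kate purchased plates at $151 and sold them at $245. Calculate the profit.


Selling price = $245
Cost price = $151
Profit = selling price - cost price:
Profit = $245 - $151 = $94

$94


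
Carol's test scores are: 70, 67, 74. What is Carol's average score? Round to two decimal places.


Add the scores:
70 + 67 + 74 = 211
Divide by the number of tests:
211 / 3 = 70.3333... ≈ 70.33

70.33


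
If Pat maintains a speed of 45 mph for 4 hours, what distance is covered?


Use the formula: distance = speed x time
Speed = 45 mph, Time = 4 hours
45 x 4 = 180 miles

180 miles


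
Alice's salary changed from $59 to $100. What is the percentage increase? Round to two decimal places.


Find the absolute change:
|100 - 59| = 41
Divide by original and multiply by 100:
41 / 59 x 100 = 69.4915...% ≈ 69.49%

69.49%


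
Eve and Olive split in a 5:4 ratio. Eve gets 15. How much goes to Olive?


Find the multiplier:
15 / 5 = 3
Apply to Olive's share:
4 x 3 = 12

12


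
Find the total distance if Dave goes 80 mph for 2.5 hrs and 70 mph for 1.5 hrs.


Leg 1 distance:
80 x 2.5 = 200 miles
Leg 2 distance:
70 x 1.5 = 105 miles
Total distance:
200 + 105 = 305 miles

305 miles


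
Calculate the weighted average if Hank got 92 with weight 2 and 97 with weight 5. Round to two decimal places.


Weighted sum:
2 x 92 + 5 x 97 = 669
Total weight:
2 + 5 = 7
Weighted average:
669 / 7 = 95.5714... ≈ 95.57

95.57


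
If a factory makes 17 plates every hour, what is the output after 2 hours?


Production rate: 17 plates per hour
Time: 2 hours
Total: 17 x 2 = 34 plates

34 plates


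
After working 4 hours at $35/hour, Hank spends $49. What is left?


Calculate earnings:
4 x $35 = $140
Subtract spending:
$140 - $49 = $91

$91


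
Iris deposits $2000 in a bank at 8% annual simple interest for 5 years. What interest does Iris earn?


Use the formula I = P x R x T / 100
P x R x T = 2000 x 8 x 5 = 80000
I = 80000 / 100 = $800

$800


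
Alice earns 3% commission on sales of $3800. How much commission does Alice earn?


Convert rate to decimal:
3% = 0.03
Multiply by sales:
$3800 x 0.03 = $114

$114


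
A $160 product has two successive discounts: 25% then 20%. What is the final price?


First discount:
25% of $160 = $40
Price after first discount:
$160 - $40 = $120
Second discount:
20% of $120 = $24
Final price:
$120 - $24 = $96

$96


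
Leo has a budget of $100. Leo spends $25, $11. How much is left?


Add up expenses:
$25 + $11 = $36
Subtract from budget:
$100 - $36 = $64

$64


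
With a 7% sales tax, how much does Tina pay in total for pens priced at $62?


Calculate the tax:
7% of $62 = $4.34
Add tax to price:
$62 + $4.34 = $66.34

$66.34


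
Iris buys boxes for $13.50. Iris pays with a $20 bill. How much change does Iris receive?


Start with the amount paid:
$20
Subtract the price:
$20 - $13.50 = $6.50

$6.50


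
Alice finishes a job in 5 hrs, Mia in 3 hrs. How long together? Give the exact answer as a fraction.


Alice's rate: 1/5 of the job per hour
Mia's rate: 1/3 of the job per hour
Combined rate: 1/5 + 1/3 = 8/15 per hour
Time = 1 / (8/15) = 15/8 hours (≈ 1.88 hours)

15/8 hours


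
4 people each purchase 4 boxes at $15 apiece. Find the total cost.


Cost per person:
4 x $15 = $60
Group total:
4 x $60 = $240

$240


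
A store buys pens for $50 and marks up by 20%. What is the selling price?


Calculate the markup amount:
20% of $50 = $10
Add to cost:
$50 + $10 = $60

$60


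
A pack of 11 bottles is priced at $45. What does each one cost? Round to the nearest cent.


Total cost: $45
Number of items: 11
Unit price: $45 / 11 = $4.0909... ≈ $4.09

$4.09


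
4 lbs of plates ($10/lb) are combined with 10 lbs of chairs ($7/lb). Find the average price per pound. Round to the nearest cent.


Cost of plates:
4 x $10 = $40
Cost of chairs:
10 x $7 = $70
Total cost: $40 + $70 = $110
Total weight: 14 lbs
Average: $110 / 14 = $7.8571... ≈ $7.86/lb

$7.86/lb


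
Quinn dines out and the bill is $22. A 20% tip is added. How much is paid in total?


Calculate the tip:
20% of $22 = $4.40
Add tip to meal cost:
$22 + $4.40 = $26.40

$26.40


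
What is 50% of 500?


Convert percentage to decimal:
50% = 0.5
Multiply:
500 x 0.5 = 250

250


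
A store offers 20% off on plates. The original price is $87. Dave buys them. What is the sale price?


Calculate the discount amount:
20% of $87 = $17.40
Subtract from original:
$87 - $17.40 = $69.60

$69.60


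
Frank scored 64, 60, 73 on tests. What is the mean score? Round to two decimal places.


Add the scores:
64 + 60 + 73 = 197
Divide by the number of tests:
197 / 3 = 65.6666... ≈ 65.67

65.67


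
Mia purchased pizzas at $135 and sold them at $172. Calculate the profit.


Selling price = $172
Cost price = $135
Profit = selling price - cost price:
Profit = $172 - $135 = $37

$37


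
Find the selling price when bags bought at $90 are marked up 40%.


Calculate the markup amount:
40% of $90 = $36
Add to cost:
$90 + $36 = $126

$126


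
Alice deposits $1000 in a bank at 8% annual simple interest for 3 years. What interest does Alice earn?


Use the formula I = P x R x T / 100
P x R x T = 1000 x 8 x 3 = 24000
I = 24000 / 100 = $240

$240


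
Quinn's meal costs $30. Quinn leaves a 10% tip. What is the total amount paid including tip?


Calculate the tip:
10% of $30 = $3
Add tip to meal cost:
$30 + $3 = $33

$33


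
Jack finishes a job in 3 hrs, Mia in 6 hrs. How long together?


Jack's rate: 1/3 of the job per hour
Mia's rate: 1/6 of the job per hour
Combined rate: 1/3 + 1/6 = 1/2 per hour
Time = 1 / (1/2) = 2 hours

2 hours


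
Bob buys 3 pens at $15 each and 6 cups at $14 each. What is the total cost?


Cost of pens:
3 x $15 = $45
Cost of cups:
6 x $14 = $84
Add both:
$45 + $84 = $129

$129


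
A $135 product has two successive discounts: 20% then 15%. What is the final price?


First discount:
20% of $135 = $27
Price after first discount:
$135 - $27 = $108
Second discount:
15% of $108 = $16.20
Final price:
$108 - $16.20 = $91.80

$91.80


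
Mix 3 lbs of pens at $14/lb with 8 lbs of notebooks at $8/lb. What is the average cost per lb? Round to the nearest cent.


Cost of pens:
3 x $14 = $42
Cost of notebooks:
8 x $8 = $64
Total cost: $42 + $64 = $106
Total weight: 11 lbs
Average: $106 / 11 = $9.6363... ≈ $9.64/lb

$9.64/lb


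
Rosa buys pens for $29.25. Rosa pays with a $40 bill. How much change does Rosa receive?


Start with the amount paid:
$40
Subtract the price:
$40 - $29.25 = $10.75

$10.75


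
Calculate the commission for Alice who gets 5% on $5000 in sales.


Convert rate to decimal:
5% = 0.05
Multiply by sales:
$5000 x 0.05 = $250

$250


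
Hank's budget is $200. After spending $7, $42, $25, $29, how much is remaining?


Add up expenses:
$7 + $42 + $25 + $29 = $103
Subtract from budget:
$200 - $103 = $97

$97


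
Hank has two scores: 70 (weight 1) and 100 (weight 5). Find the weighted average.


Weighted sum:
1 x 70 + 5 x 100 = 570
Total weight:
1 + 5 = 6
Weighted average:
570 / 6 = 95

95


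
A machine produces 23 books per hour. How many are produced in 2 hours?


Production rate: 23 books per hour
Time: 2 hours
Total: 23 x 2 = 46 books

46 books


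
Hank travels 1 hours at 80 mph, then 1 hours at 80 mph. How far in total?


Leg 1 distance:
80 x 1 = 80 miles
Leg 2 distance:
80 x 1 = 80 miles
Total distance:
80 + 80 = 160 miles

160 miles


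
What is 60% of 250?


Convert percentage to decimal:
60% = 0.6
Multiply:
250 x 0.6 = 150

150


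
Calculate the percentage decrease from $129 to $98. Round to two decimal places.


Find the absolute change:
|98 - 129| = 31
Divide by original and multiply by 100:
31 / 129 x 100 = 24.0310...% ≈ 24.03%

24.03%


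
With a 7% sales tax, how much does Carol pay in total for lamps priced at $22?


Calculate the tax:
7% of $22 = $1.54
Add tax to price:
$22 + $1.54 = $23.54

$23.54


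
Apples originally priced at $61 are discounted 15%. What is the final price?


Calculate the discount amount:
15% of $61 = $9.15
Subtract from original:
$61 - $9.15 = $51.85

$51.85


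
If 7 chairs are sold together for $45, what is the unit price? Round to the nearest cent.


Total cost: $45
Number of items: 7
Unit price: $45 / 7 = $6.4285... ≈ $6.43

$6.43


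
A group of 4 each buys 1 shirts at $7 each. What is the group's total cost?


Cost per person:
1 x $7 = $7
Group total:
4 x $7 = $28

$28


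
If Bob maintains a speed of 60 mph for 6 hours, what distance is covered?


Use the formula: distance = speed x time
Speed = 60 mph, Time = 6 hours
60 x 6 = 360 miles

360 miles


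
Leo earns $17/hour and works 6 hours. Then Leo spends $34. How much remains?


Calculate earnings:
6 x $17 = $102
Subtract spending:
$102 - $34 = $68

$68


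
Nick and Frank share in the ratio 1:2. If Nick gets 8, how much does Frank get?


Find the multiplier:
8 / 1 = 8
Apply to Frank's share:
2 x 8 = 16

16


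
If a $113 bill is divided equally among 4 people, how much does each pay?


Total bill: $113
Number of people: 4
Each pays: $113 / 4 = $28.25

$28.25


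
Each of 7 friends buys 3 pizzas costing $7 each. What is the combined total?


Cost per person:
3 x $7 = $21
Group total:
7 x $21 = $147

$147


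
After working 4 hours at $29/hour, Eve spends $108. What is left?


Calculate earnings:
4 x $29 = $116
Subtract spending:
$116 - $108 = $8

$8


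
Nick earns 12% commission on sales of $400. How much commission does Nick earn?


Convert rate to decimal:
12% = 0.12
Multiply by sales:
$400 x 0.12 = $48

$48


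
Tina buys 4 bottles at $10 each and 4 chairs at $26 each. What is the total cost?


Cost of bottles:
4 x $10 = $40
Cost of chairs:
4 x $26 = $104
Add both:
$40 + $104 = $144

$144


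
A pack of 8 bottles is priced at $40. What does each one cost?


Total cost: $40
Number of items: 8
Unit price: $40 / 8 = $5

$5


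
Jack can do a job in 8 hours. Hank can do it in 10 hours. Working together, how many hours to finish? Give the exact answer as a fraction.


Jack's rate: 1/8 of the job per hour
Hank's rate: 1/10 of the job per hour
Combined rate: 1/8 + 1/10 = 9/40 per hour
Time = 1 / (9/40) = 40/9 hours (≈ 4.44 hours)

40/9 hours


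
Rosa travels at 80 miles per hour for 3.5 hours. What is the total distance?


Use the formula: distance = speed x time
Speed = 80 mph, Time = 3.5 hours
80 x 3.5 = 280 miles

280 miles


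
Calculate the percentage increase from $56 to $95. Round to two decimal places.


Find the absolute change:
|95 - 56| = 39
Divide by original and multiply by 100:
39 / 56 x 100 = 69.6428...% ≈ 69.64%

69.64%


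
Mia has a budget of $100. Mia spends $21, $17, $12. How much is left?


Add up expenses:
$21 + $17 + $12 = $50
Subtract from budget:
$100 - $50 = $50

$50


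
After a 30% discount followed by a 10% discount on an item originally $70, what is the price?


First discount:
30% of $70 = $21
Price after first discount:
$70 - $21 = $49
Second discount:
10% of $49 = $4.90
Final price:
$49 - $4.90 = $44.10

$44.10


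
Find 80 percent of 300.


Convert percentage to decimal:
80% = 0.8
Multiply:
300 x 0.8 = 240

240


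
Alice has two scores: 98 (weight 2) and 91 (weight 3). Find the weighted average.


Weighted sum:
2 x 98 + 3 x 91 = 469
Total weight:
2 + 3 = 5
Weighted average:
469 / 5 = 93.8

93.8


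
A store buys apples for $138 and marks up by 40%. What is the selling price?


Calculate the markup amount:
40% of $138 = $55.20
Add to cost:
$138 + $55.20 = $193.20

$193.20


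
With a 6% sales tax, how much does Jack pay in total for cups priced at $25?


Calculate the tax:
6% of $25 = $1.50
Add tax to price:
$25 + $1.50 = $26.50

$26.50


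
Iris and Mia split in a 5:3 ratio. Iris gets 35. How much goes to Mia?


Find the multiplier:
35 / 5 = 7
Apply to Mia's share:
3 x 7 = 21

21


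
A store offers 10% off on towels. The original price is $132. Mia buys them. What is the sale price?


Calculate the discount amount:
10% of $132 = $13.20
Subtract from original:
$132 - $13.20 = $118.80

$118.80


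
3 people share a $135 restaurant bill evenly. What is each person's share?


Total bill: $135
Number of people: 3
Each pays: $135 / 3 = $45

$45


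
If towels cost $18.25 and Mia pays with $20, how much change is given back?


Start with the amount paid:
$20
Subtract the price:
$20 - $18.25 = $1.75

$1.75


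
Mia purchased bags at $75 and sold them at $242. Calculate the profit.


Selling price = $242
Cost price = $75
Profit = selling price - cost price:
Profit = $242 - $75 = $167

$167


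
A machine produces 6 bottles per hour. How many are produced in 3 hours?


Production rate: 6 bottles per hour
Time: 3 hours
Total: 6 x 3 = 18 bottles

18 bottles


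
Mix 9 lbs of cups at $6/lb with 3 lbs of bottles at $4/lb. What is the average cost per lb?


Cost of cups:
9 x $6 = $54
Cost of bottles:
3 x $4 = $12
Total cost: $54 + $12 = $66
Total weight: 12 lbs
Average: $66 / 12 = $5.50/lb

$5.50/lb


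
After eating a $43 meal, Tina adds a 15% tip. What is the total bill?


Calculate the tip:
15% of $43 = $6.45
Add tip to meal cost:
$43 + $6.45 = $49.45

$49.45


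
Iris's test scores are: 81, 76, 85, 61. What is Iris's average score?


Add the scores:
81 + 76 + 85 + 61 = 303
Divide by the number of tests:
303 / 4 = 75.75

75.75


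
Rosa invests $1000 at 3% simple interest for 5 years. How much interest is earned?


Use the formula I = P x R x T / 100
P x R x T = 1000 x 3 x 5 = 15000
I = 15000 / 100 = $150

$150


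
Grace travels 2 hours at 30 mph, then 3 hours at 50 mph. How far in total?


Leg 1 distance:
30 x 2 = 60 miles
Leg 2 distance:
50 x 3 = 150 miles
Total distance:
60 + 150 = 210 miles

210 miles


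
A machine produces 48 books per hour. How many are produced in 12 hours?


Production rate: 48 books per hour
Time: 12 hours
Total: 48 x 12 = 576 books

576 books


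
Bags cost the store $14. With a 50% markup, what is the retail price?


Calculate the markup amount:
50% of $14 = $7
Add to cost:
$14 + $7 = $21

$21


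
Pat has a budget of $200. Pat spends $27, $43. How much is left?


Add up expenses:
$27 + $43 = $70
Subtract from budget:
$200 - $70 = $130

$130


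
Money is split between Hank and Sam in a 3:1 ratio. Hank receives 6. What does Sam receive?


Find the multiplier:
6 / 3 = 2
Apply to Sam's share:
1 x 2 = 2

2


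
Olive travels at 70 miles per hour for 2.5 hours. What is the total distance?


Use the formula: distance = speed x time
Speed = 70 mph, Time = 2.5 hours
70 x 2.5 = 175 miles

175 miles


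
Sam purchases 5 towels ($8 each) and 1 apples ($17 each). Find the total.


Cost of towels:
5 x $8 = $40
Cost of apples:
1 x $17 = $17
Add both:
$40 + $17 = $57

$57


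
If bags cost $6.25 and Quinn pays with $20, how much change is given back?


Start with the amount paid:
$20
Subtract the price:
$20 - $6.25 = $13.75

$13.75


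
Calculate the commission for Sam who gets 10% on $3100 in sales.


Convert rate to decimal:
10% = 0.1
Multiply by sales:
$3100 x 0.1 = $310

$310


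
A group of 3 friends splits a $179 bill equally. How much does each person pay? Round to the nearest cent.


Total bill: $179
Number of people: 3
Each pays: $179 / 3 = $59.6666... ≈ $59.67

$59.67


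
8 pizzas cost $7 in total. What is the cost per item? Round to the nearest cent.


Total cost: $7
Number of items: 8
Unit price: $7 / 8 = $0.875 ≈ $0.88

$0.88


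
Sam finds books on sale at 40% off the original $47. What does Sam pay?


Calculate the discount amount:
40% of $47 = $18.80
Subtract from original:
$47 - $18.80 = $28.20

$28.20


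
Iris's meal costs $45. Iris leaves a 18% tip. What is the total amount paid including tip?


Calculate the tip:
18% of $45 = $8.10
Add tip to meal cost:
$45 + $8.10 = $53.10

$53.10


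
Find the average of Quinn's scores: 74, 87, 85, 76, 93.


Add the scores:
74 + 87 + 85 + 76 + 93 = 415
Divide by the number of tests:
415 / 5 = 83

83


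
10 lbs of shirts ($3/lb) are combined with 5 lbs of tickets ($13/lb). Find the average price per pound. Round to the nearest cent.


Cost of shirts:
10 x $3 = $30
Cost of tickets:
5 x $13 = $65
Total cost: $30 + $65 = $95
Total weight: 15 lbs
Average: $95 / 15 = $6.3333... ≈ $6.33/lb

$6.33/lb


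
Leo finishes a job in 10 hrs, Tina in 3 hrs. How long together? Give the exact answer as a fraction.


Leo's rate: 1/10 of the job per hour
Tina's rate: 1/3 of the job per hour
Combined rate: 1/10 + 1/3 = 13/30 per hour
Time = 1 / (13/30) = 30/13 hours (≈ 2.31 hours)

30/13 hours


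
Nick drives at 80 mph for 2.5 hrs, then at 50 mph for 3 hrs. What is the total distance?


Leg 1 distance:
80 x 2.5 = 200 miles
Leg 2 distance:
50 x 3 = 150 miles
Total distance:
200 + 150 = 350 miles

350 miles


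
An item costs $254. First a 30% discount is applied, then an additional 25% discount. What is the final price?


First discount:
30% of $254 = $76.20
Price after first discount:
$254 - $76.20 = $177.80
Second discount:
25% of $177.80 = $44.45
Final price:
$177.80 - $44.45 = $133.35

$133.35


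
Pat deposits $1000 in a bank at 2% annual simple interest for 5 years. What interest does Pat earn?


Use the formula I = P x R x T / 100
P x R x T = 1000 x 2 x 5 = 10000
I = 10000 / 100 = $100

$100


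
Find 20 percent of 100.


Convert percentage to decimal:
20% = 0.2
Multiply:
100 x 0.2 = 20

20


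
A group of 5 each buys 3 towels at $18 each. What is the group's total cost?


Cost per person:
3 x $18 = $54
Group total:
5 x $54 = $270

$270


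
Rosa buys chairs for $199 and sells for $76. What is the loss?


Selling price = $76
Cost price = $199
Loss = cost price - selling price:
Loss = $199 - $76 = $123

$123


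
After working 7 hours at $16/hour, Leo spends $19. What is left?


Calculate earnings:
7 x $16 = $112
Subtract spending:
$112 - $19 = $93

$93


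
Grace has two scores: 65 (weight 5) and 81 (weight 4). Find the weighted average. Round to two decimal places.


Weighted sum:
5 x 65 + 4 x 81 = 649
Total weight:
5 + 4 = 9
Weighted average:
649 / 9 = 72.1111... ≈ 72.11

72.11


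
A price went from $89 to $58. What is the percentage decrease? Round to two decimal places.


Find the absolute change:
|58 - 89| = 31
Divide by original and multiply by 100:
31 / 89 x 100 = 34.8314...% ≈ 34.83%

34.83%


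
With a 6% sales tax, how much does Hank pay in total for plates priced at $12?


Calculate the tax:
6% of $12 = $0.72
Add tax to price:
$12 + $0.72 = $12.72

$12.72


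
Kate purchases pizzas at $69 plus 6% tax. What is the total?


Calculate the tax:
6% of $69 = $4.14
Add tax to price:
$69 + $4.14 = $73.14

$73.14


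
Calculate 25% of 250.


Convert percentage to decimal:
25% = 0.25
Multiply:
250 x 0.25 = 62.5

62.5


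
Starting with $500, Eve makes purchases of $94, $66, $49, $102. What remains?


Add up expenses:
$94 + $66 + $49 + $102 = $311
Subtract from budget:
$500 - $311 = $189

$189


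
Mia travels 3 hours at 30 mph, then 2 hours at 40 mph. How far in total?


Leg 1 distance:
30 x 3 = 90 miles
Leg 2 distance:
40 x 2 = 80 miles
Total distance:
90 + 80 = 170 miles

170 miles


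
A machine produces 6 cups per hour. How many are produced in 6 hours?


Production rate: 6 cups per hour
Time: 6 hours
Total: 6 x 6 = 36 cups

36 cups


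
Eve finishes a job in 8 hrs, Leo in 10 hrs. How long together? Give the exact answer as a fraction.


Eve's rate: 1/8 of the job per hour
Leo's rate: 1/10 of the job per hour
Combined rate: 1/8 + 1/10 = 9/40 per hour
Time = 1 / (9/40) = 40/9 hours (≈ 4.44 hours)

40/9 hours


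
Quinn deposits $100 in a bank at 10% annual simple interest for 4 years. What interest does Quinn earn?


Use the formula I = P x R x T / 100
P x R x T = 100 x 10 x 4 = 4000
I = 4000 / 100 = $40

$40


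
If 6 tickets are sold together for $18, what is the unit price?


Total cost: $18
Number of items: 6
Unit price: $18 / 6 = $3

$3


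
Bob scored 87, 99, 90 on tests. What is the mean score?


Add the scores:
87 + 99 + 90 = 276
Divide by the number of tests:
276 / 3 = 92

92


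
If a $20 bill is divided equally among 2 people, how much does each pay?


Total bill: $20
Number of people: 2
Each pays: $20 / 2 = $10

$10


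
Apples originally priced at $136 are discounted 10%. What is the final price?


Calculate the discount amount:
10% of $136 = $13.60
Subtract from original:
$136 - $13.60 = $122.40

$122.40


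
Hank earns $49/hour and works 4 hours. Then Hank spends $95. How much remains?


Calculate earnings:
4 x $49 = $196
Subtract spending:
$196 - $95 = $101

$101


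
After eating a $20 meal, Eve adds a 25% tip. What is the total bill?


Calculate the tip:
25% of $20 = $5
Add tip to meal cost:
$20 + $5 = $25

$25


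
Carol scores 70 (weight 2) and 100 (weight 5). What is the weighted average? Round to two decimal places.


Weighted sum:
2 x 70 + 5 x 100 = 640
Total weight:
2 + 5 = 7
Weighted average:
640 / 7 = 91.4285... ≈ 91.43

91.43


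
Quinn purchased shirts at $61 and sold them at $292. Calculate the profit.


Selling price = $292
Cost price = $61
Profit = selling price - cost price:
Profit = $292 - $61 = $231

$231


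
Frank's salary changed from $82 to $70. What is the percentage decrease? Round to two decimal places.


Find the absolute change:
|70 - 82| = 12
Divide by original and multiply by 100:
12 / 82 x 100 = 14.6341...% ≈ 14.63%

14.63%


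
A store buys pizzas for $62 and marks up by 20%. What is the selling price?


Calculate the markup amount:
20% of $62 = $12.40
Add to cost:
$62 + $12.40 = $74.40

$74.40


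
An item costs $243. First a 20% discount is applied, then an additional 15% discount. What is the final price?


First discount:
20% of $243 = $48.60
Price after first discount:
$243 - $48.60 = $194.40
Second discount:
15% of $194.40 = $29.16
Final price:
$194.40 - $29.16 = $165.24

$165.24


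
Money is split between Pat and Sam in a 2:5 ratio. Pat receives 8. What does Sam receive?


Find the multiplier:
8 / 2 = 4
Apply to Sam's share:
5 x 4 = 20

20


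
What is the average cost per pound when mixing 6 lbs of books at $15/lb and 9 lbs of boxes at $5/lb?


Cost of books:
6 x $15 = $90
Cost of boxes:
9 x $5 = $45
Total cost: $90 + $45 = $135
Total weight: 15 lbs
Average: $135 / 15 = $9/lb

$9/lb


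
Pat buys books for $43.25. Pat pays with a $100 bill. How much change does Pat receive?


Start with the amount paid:
$100
Subtract the price:
$100 - $43.25 = $56.75

$56.75


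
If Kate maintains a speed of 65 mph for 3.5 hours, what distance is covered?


Use the formula: distance = speed x time
Speed = 65 mph, Time = 3.5 hours
65 x 3.5 = 227.5 miles

227.5 miles


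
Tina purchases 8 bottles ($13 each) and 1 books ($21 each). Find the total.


Cost of bottles:
8 x $13 = $104
Cost of books:
1 x $21 = $21
Add both:
$104 + $21 = $125

$125


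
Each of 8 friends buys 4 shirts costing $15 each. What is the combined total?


Cost per person:
4 x $15 = $60
Group total:
8 x $60 = $480

$480


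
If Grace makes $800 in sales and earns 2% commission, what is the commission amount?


Convert rate to decimal:
2% = 0.02
Multiply by sales:
$800 x 0.02 = $16

$16


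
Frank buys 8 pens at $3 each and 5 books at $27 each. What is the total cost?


Cost of pens:
8 x $3 = $24
Cost of books:
5 x $27 = $135
Add both:
$24 + $135 = $159

$159


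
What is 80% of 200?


Convert percentage to decimal:
80% = 0.8
Multiply:
200 x 0.8 = 160

160


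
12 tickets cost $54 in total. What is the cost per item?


Total cost: $54
Number of items: 12
Unit price: $54 / 12 = $4.50

$4.50


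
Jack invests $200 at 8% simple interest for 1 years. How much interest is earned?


Use the formula I = P x R x T / 100
P x R x T = 200 x 8 x 1 = 1600
I = 1600 / 100 = $16

$16


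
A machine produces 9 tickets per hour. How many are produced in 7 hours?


Production rate: 9 tickets per hour
Time: 7 hours
Total: 9 x 7 = 63 tickets

63 tickets


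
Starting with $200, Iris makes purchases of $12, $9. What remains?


Add up expenses:
$12 + $9 = $21
Subtract from budget:
$200 - $21 = $179

$179


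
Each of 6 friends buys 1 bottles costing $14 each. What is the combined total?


Cost per person:
1 x $14 = $14
Group total:
6 x $14 = $84

$84


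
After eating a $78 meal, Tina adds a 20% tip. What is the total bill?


Calculate the tip:
20% of $78 = $15.60
Add tip to meal cost:
$78 + $15.60 = $93.60

$93.60


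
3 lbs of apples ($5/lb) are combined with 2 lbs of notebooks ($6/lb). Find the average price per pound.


Cost of apples:
3 x $5 = $15
Cost of notebooks:
2 x $6 = $12
Total cost: $15 + $12 = $27
Total weight: 5 lbs
Average: $27 / 5 = $5.40/lb

$5.40/lb


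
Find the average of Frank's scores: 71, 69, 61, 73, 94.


Add the scores:
71 + 69 + 61 + 73 + 94 = 368
Divide by the number of tests:
368 / 5 = 73.6

73.6


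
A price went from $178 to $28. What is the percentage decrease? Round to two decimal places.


Find the absolute change:
|28 - 178| = 150
Divide by original and multiply by 100:
150 / 178 x 100 = 84.2696...% ≈ 84.27%

84.27%


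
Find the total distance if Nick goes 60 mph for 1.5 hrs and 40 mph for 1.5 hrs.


Leg 1 distance:
60 x 1.5 = 90 miles
Leg 2 distance:
40 x 1.5 = 60 miles
Total distance:
90 + 60 = 150 miles

150 miles


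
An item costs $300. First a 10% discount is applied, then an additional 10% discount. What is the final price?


First discount:
10% of $300 = $30
Price after first discount:
$300 - $30 = $270
Second discount:
10% of $270 = $27
Final price:
$270 - $27 = $243

$243


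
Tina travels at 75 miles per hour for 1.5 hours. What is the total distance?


Use the formula: distance = speed x time
Speed = 75 mph, Time = 1.5 hours
75 x 1.5 = 112.5 miles

112.5 miles


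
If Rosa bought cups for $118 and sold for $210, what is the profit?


Selling price = $210
Cost price = $118
Profit = selling price - cost price:
Profit = $210 - $118 = $92

$92


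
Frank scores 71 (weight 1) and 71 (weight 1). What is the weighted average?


Weighted sum:
1 x 71 + 1 x 71 = 142
Total weight:
1 + 1 = 2
Weighted average:
142 / 2 = 71

71


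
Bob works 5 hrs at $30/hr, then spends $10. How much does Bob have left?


Calculate earnings:
5 x $30 = $150
Subtract spending:
$150 - $10 = $140

$140


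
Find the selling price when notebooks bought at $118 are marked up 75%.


Calculate the markup amount:
75% of $118 = $88.50
Add to cost:
$118 + $88.50 = $206.50

$206.50


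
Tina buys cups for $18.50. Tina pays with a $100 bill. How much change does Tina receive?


Start with the amount paid:
$100
Subtract the price:
$100 - $18.50 = $81.50

$81.50


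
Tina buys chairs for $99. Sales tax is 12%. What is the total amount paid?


Calculate the tax:
12% of $99 = $11.88
Add tax to price:
$99 + $11.88 = $110.88

$110.88


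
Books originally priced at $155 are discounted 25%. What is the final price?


Calculate the discount amount:
25% of $155 = $38.75
Subtract from original:
$155 - $38.75 = $116.25

$116.25


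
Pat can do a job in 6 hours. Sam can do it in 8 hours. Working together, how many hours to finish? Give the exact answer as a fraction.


Pat's rate: 1/6 of the job per hour
Sam's rate: 1/8 of the job per hour
Combined rate: 1/6 + 1/8 = 7/24 per hour
Time = 1 / (7/24) = 24/7 hours (≈ 3.43 hours)

24/7 hours


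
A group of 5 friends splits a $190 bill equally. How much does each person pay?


Total bill: $190
Number of people: 5
Each pays: $190 / 5 = $38

$38


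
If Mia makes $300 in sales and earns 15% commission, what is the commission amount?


Convert rate to decimal:
15% = 0.15
Multiply by sales:
$300 x 0.15 = $45

$45


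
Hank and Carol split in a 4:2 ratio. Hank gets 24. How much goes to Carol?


Find the multiplier:
24 / 4 = 6
Apply to Carol's share:
2 x 6 = 12

12


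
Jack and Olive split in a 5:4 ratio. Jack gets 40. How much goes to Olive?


Find the multiplier:
40 / 5 = 8
Apply to Olive's share:
4 x 8 = 32

32


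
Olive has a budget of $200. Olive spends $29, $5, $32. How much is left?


Add up expenses:
$29 + $5 + $32 = $66
Subtract from budget:
$200 - $66 = $134

$134


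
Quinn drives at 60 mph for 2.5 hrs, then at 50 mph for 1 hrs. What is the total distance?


Leg 1 distance:
60 x 2.5 = 150 miles
Leg 2 distance:
50 x 1 = 50 miles
Total distance:
150 + 50 = 200 miles

200 miles


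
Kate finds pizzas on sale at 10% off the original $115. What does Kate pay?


Calculate the discount amount:
10% of $115 = $11.50
Subtract from original:
$115 - $11.50 = $103.50

$103.50


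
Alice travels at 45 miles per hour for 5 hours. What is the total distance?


Use the formula: distance = speed x time
Speed = 45 mph, Time = 5 hours
45 x 5 = 225 miles

225 miles


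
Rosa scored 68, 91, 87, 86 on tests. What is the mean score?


Add the scores:
68 + 91 + 87 + 86 = 332
Divide by the number of tests:
332 / 4 = 83

83


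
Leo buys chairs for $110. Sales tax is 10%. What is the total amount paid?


Calculate the tax:
10% of $110 = $11
Add tax to price:
$110 + $11 = $121

$121


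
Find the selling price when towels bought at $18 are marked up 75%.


Calculate the markup amount:
75% of $18 = $13.50
Add to cost:
$18 + $13.50 = $31.50

$31.50


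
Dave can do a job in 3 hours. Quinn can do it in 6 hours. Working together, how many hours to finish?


Dave's rate: 1/3 of the job per hour
Quinn's rate: 1/6 of the job per hour
Combined rate: 1/3 + 1/6 = 1/2 per hour
Time = 1 / (1/2) = 2 hours

2 hours
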